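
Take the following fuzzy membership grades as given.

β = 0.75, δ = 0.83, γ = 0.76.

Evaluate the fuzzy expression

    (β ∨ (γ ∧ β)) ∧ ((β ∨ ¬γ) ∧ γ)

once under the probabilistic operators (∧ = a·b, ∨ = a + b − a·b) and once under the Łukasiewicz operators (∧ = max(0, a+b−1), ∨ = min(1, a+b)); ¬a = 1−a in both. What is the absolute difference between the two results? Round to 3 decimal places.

0.201

Under probabilistic:
  γ ∧ β = a·b on (0.7600, 0.7500) = 0.5700
  β ∨ (γ ∧ β) = a + b − a·b on (0.7500, 0.5700) = 0.8925
  ¬γ = 1 − 0.7600 = 0.2400
  β ∨ ¬γ = a + b − a·b on (0.7500, 0.2400) = 0.8100
  (β ∨ ¬γ) ∧ γ = a·b on (0.8100, 0.7600) = 0.6156
  (β ∨ (γ ∧ β)) ∧ ((β ∨ ¬γ) ∧ γ) = a·b on (0.8925, 0.6156) = 0.5494
  → value = 0.5494
Under Łukasiewicz:
  γ ∧ β = max(0, a+b−1) on (0.76, 0.75) = 0.51
  β ∨ (γ ∧ β) = min(1, a+b) on (0.75, 0.51) = 1.00
  ¬γ = 1 − 0.76 = 0.24
  β ∨ ¬γ = min(1, a+b) on (0.75, 0.24) = 0.99
  (β ∨ ¬γ) ∧ γ = max(0, a+b−1) on (0.99, 0.76) = 0.75
  (β ∨ (γ ∧ β)) ∧ ((β ∨ ¬γ) ∧ γ) = max(0, a+b−1) on (1.00, 0.75) = 0.75
  → value = 0.7500
|0.5494 − 0.7500| = 0.201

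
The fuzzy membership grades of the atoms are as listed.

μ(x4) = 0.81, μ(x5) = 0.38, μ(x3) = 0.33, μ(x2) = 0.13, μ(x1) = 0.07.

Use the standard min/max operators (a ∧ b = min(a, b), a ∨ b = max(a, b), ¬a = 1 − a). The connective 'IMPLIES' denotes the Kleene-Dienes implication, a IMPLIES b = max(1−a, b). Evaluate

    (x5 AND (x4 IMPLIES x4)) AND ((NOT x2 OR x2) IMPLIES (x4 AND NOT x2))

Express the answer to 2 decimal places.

x4 IMPLIES x4  [Kleene-Dienes: max(1−a, b)] with a=0.81, b=0.81 → 0.81
x5 AND (x4 IMPLIES x4) = min(a, b) on (0.38, 0.81) = 0.38
NOT x2 = 1 − 0.13 = 0.87
NOT x2 OR x2 = max(a, b) on (0.87, 0.13) = 0.87
NOT x2 = 1 − 0.13 = 0.87
x4 AND NOT x2 = min(a, b) on (0.81, 0.87) = 0.81
(NOT x2 OR x2) IMPLIES (x4 AND NOT x2)  [Kleene-Dienes: max(1−a, b)] with a=0.87, b=0.81 → 0.81
(x5 AND (x4 IMPLIES x4)) AND ((NOT x2 OR x2) IMPLIES (x4 AND NOT x2)) = min(a, b) on (0.38, 0.81) = 0.38

0.38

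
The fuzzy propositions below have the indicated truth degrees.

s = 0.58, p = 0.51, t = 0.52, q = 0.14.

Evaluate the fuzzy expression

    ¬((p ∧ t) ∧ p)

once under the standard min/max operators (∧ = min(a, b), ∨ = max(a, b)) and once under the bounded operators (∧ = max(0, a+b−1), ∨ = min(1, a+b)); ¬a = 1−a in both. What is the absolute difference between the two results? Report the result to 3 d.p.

0.510

Under standard min/max:
  p ∧ t = min(a, b) on (0.51, 0.52) = 0.51
  (p ∧ t) ∧ p = min(a, b) on (0.51, 0.51) = 0.51
  ¬((p ∧ t) ∧ p) = 1 − 0.51 = 0.49
  → value = 0.4900
Under bounded:
  p ∧ t = max(0, a+b−1) on (0.51, 0.52) = 0.03
  (p ∧ t) ∧ p = max(0, a+b−1) on (0.03, 0.51) = 0.00
  ¬((p ∧ t) ∧ p) = 1 − 0.00 = 1.00
  → value = 1.0000
|0.4900 − 1.0000| = 0.510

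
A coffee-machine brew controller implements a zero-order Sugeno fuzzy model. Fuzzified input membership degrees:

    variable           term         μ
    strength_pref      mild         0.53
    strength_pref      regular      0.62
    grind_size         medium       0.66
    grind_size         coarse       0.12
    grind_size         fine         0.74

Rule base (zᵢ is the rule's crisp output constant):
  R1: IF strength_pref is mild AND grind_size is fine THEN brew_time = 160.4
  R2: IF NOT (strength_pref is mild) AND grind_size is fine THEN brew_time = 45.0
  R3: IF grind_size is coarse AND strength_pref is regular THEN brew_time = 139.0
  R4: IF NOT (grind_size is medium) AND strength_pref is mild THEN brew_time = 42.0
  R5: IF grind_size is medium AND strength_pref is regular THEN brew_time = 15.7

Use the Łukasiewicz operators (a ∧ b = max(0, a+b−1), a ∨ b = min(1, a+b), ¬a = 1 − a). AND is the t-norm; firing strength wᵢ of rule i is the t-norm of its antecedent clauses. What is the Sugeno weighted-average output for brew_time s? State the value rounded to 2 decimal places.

R1 (z=160.4): mild=0.53, fine=0.74; AND[max(0, a+b−1)] → w = 0.27
R2 (z=45.0): ¬mild=1−0.53=0.47, fine=0.74; AND[max(0, a+b−1)] → w = 0.21
R3 (z=139.0): coarse=0.12, regular=0.62; AND[max(0, a+b−1)] → w = 0.00
R4 (z=42.0): ¬medium=1−0.66=0.34, mild=0.53; AND[max(0, a+b−1)] → w = 0.00
R5 (z=15.7): medium=0.66, regular=0.62; AND[max(0, a+b−1)] → w = 0.28
Weighted average = (0.27·160.4 + 0.21·45.0 + 0.00·139.0 + 0.00·42.0 + 0.28·15.7) / (0.27 + 0.21 + 0.00 + 0.00 + 0.28)
  = 57.1540 / 0.7600 = 75.20

75.20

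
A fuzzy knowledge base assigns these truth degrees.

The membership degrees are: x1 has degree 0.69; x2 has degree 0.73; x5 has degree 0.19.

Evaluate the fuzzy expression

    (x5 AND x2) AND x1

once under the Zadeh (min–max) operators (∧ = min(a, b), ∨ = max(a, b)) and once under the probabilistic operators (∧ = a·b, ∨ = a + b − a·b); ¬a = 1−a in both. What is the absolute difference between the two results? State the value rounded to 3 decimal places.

0.094

Under Zadeh (min–max):
  x5 AND x2 = min(a, b) on (0.19, 0.73) = 0.19
  (x5 AND x2) AND x1 = min(a, b) on (0.19, 0.69) = 0.19
  → value = 0.1900
Under probabilistic:
  x5 AND x2 = a·b on (0.1900, 0.7300) = 0.1387
  (x5 AND x2) AND x1 = a·b on (0.1387, 0.6900) = 0.0957
  → value = 0.0957
|0.1900 − 0.0957| = 0.094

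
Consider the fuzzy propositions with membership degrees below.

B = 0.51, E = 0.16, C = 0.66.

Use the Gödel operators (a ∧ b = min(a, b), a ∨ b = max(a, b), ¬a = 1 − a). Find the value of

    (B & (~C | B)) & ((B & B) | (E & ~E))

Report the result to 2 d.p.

~C = 1 − 0.66 = 0.34
~C | B = max(a, b) on (0.34, 0.51) = 0.51
B & (~C | B) = min(a, b) on (0.51, 0.51) = 0.51
B & B = min(a, b) on (0.51, 0.51) = 0.51
~E = 1 − 0.16 = 0.84
E & ~E = min(a, b) on (0.16, 0.84) = 0.16
(B & B) | (E & ~E) = max(a, b) on (0.51, 0.16) = 0.51
(B & (~C | B)) & ((B & B) | (E & ~E)) = min(a, b) on (0.51, 0.51) = 0.51

0.51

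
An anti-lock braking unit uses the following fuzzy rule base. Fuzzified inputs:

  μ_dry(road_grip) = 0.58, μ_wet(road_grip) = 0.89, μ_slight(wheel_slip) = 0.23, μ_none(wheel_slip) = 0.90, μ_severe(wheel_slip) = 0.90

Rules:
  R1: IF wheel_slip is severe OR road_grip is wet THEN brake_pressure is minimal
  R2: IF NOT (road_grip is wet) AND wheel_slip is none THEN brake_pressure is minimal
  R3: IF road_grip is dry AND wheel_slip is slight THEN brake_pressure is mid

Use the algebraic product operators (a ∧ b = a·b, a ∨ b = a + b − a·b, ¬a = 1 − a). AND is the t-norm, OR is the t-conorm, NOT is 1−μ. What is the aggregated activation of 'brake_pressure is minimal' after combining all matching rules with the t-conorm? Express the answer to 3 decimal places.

R1: severe=0.90, wet=0.89; OR[a + b − a·b] → w = 0.9890
R2: ¬wet=1−0.89=0.11, none=0.90; AND[a·b] → w = 0.0990
R3: dry=0.58, slight=0.23; AND[a·b] → w = 0.1334
Rules with consequent 'minimal': {R1, R2} → strengths 0.9890, 0.0990
Aggregate via t-conorm [a + b − a·b]: 0.9901

0.990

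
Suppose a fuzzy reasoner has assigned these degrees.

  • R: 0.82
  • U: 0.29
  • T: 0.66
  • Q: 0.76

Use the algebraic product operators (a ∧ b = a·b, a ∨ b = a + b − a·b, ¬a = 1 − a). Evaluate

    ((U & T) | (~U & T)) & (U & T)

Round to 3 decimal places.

0.109

U & T = a·b on (0.2900, 0.6600) = 0.1914
~U = 1 − 0.2900 = 0.7100
~U & T = a·b on (0.7100, 0.6600) = 0.4686
(U & T) | (~U & T) = a + b − a·b on (0.1914, 0.4686) = 0.5703
U & T = a·b on (0.2900, 0.6600) = 0.1914
((U & T) | (~U & T)) & (U & T) = a·b on (0.5703, 0.1914) = 0.1092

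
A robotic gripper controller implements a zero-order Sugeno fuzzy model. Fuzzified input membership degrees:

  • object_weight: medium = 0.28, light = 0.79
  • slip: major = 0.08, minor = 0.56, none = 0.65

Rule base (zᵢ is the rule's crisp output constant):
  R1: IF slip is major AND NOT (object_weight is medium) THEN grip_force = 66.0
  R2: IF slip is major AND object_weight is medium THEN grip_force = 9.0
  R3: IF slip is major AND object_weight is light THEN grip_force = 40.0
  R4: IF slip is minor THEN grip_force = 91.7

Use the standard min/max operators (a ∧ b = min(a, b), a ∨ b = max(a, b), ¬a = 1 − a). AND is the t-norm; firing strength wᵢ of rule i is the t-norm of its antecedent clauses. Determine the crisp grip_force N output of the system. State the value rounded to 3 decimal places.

R1 (z=66.0): major=0.08, ¬medium=1−0.28=0.72; AND[min(a, b)] → w = 0.08
R2 (z=9.0): major=0.08, medium=0.28; AND[min(a, b)] → w = 0.08
R3 (z=40.0): major=0.08, light=0.79; AND[min(a, b)] → w = 0.08
R4 (z=91.7): minor=0.56 → w = 0.56
Weighted average = (0.08·66.0 + 0.08·9.0 + 0.08·40.0 + 0.56·91.7) / (0.08 + 0.08 + 0.08 + 0.56)
  = 60.5520 / 0.8000 = 75.690

75.690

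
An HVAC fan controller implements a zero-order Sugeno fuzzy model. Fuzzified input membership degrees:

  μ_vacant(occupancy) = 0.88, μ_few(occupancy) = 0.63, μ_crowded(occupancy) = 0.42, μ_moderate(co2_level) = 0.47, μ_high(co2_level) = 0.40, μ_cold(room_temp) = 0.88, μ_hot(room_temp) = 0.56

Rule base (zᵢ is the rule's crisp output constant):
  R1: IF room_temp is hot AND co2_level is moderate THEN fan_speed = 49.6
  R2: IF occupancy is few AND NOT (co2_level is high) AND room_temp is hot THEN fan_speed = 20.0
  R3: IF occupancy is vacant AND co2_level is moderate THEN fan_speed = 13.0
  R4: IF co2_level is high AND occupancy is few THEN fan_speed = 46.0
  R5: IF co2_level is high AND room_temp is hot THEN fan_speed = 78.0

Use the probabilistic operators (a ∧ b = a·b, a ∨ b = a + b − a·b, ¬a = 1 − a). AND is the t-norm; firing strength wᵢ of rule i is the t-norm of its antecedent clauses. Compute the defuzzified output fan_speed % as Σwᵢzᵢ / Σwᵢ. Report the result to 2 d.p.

37.91

R1 (z=49.6): hot=0.56, moderate=0.47; AND[a·b] → w = 0.2632
R2 (z=20.0): few=0.63, ¬high=1−0.40=0.60, hot=0.56; AND[a·b] → w = 0.2117
R3 (z=13.0): vacant=0.88, moderate=0.47; AND[a·b] → w = 0.4136
R4 (z=46.0): high=0.40, few=0.63; AND[a·b] → w = 0.2520
R5 (z=78.0): high=0.40, hot=0.56; AND[a·b] → w = 0.2240
Weighted average = (0.2632·49.6 + 0.2117·20.0 + 0.4136·13.0 + 0.2520·46.0 + 0.2240·78.0) / (0.2632 + 0.2117 + 0.4136 + 0.2520 + 0.2240)
  = 51.7291 / 1.3645 = 37.91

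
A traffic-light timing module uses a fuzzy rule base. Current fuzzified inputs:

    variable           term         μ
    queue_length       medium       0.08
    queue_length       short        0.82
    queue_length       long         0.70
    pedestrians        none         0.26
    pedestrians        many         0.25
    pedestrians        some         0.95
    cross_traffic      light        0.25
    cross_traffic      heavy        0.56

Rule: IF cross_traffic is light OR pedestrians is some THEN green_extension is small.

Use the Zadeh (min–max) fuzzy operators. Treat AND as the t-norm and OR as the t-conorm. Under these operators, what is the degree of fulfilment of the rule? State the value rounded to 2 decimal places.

0.95

firing strength: light=0.25, some=0.95; OR[max(a, b)] → w = 0.95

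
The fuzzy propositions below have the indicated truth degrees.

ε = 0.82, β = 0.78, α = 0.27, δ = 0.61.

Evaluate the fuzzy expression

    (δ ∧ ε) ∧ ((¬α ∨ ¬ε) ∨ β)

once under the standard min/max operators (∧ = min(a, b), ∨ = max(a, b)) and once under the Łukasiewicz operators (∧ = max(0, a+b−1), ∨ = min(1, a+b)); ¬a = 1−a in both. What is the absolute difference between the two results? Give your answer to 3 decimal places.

0.180

Under standard min/max:
  δ ∧ ε = min(a, b) on (0.61, 0.82) = 0.61
  ¬α = 1 − 0.27 = 0.73
  ¬ε = 1 − 0.82 = 0.18
  ¬α ∨ ¬ε = max(a, b) on (0.73, 0.18) = 0.73
  (¬α ∨ ¬ε) ∨ β = max(a, b) on (0.73, 0.78) = 0.78
  (δ ∧ ε) ∧ ((¬α ∨ ¬ε) ∨ β) = min(a, b) on (0.61, 0.78) = 0.61
  → value = 0.6100
Under Łukasiewicz:
  δ ∧ ε = max(0, a+b−1) on (0.61, 0.82) = 0.43
  ¬α = 1 − 0.27 = 0.73
  ¬ε = 1 − 0.82 = 0.18
  ¬α ∨ ¬ε = min(1, a+b) on (0.73, 0.18) = 0.91
  (¬α ∨ ¬ε) ∨ β = min(1, a+b) on (0.91, 0.78) = 1.00
  (δ ∧ ε) ∧ ((¬α ∨ ¬ε) ∨ β) = max(0, a+b−1) on (0.43, 1.00) = 0.43
  → value = 0.4300
|0.6100 − 0.4300| = 0.180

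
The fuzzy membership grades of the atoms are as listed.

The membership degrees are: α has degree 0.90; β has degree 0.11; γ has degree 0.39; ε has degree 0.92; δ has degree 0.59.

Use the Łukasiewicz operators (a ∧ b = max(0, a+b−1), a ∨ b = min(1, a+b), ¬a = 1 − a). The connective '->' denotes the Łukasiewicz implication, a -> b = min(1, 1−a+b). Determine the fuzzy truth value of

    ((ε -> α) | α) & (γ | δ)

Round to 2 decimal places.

ε -> α  [Łukasiewicz: min(1, 1−a+b)] with a=0.92, b=0.90 → 0.98
(ε -> α) | α = min(1, a+b) on (0.98, 0.90) = 1.00
γ | δ = min(1, a+b) on (0.39, 0.59) = 0.98
((ε -> α) | α) & (γ | δ) = max(0, a+b−1) on (1.00, 0.98) = 0.98

0.98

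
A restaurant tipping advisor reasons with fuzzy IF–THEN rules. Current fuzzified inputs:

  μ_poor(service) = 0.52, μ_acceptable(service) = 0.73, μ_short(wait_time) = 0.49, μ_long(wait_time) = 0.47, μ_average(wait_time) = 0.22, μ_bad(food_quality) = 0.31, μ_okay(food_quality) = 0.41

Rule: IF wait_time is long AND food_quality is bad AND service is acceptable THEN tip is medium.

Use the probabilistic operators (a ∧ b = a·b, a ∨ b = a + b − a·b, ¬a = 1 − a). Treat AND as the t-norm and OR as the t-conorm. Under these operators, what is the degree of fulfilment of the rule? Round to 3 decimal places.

firing strength: long=0.47, bad=0.31, acceptable=0.73; AND[a·b] → w = 0.1064

0.106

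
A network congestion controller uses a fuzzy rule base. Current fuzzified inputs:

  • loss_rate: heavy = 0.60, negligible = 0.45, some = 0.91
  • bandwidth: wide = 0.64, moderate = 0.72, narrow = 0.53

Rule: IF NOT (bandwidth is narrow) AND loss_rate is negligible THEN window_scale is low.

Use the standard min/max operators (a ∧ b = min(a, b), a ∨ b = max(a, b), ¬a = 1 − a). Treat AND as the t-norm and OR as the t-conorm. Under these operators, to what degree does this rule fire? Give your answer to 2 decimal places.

firing strength: ¬narrow=1−0.53=0.47, negligible=0.45; AND[min(a, b)] → w = 0.45

0.45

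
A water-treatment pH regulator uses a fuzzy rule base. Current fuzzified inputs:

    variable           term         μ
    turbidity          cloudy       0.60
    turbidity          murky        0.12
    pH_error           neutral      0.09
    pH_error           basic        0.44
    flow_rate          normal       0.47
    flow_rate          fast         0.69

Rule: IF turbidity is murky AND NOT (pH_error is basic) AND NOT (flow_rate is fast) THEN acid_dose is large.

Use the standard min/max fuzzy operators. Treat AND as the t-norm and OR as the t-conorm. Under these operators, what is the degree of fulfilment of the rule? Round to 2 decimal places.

0.12

firing strength: murky=0.12, ¬basic=1−0.44=0.56, ¬fast=1−0.69=0.31; AND[min(a, b)] → w = 0.12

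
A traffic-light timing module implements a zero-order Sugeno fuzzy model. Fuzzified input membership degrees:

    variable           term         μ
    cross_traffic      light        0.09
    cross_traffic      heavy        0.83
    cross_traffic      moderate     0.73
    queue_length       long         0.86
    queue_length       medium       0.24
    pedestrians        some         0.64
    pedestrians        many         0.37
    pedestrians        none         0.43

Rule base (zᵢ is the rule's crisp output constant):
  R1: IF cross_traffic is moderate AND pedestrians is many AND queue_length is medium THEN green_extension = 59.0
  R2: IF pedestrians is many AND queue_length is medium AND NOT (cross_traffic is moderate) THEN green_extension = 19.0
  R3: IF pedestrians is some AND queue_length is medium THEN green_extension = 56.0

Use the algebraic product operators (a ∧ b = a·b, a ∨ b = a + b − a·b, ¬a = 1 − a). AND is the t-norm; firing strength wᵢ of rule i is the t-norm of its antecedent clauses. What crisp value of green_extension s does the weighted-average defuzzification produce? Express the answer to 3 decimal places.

R1 (z=59.0): moderate=0.73, many=0.37, medium=0.24; AND[a·b] → w = 0.0648
R2 (z=19.0): many=0.37, medium=0.24, ¬moderate=1−0.73=0.27; AND[a·b] → w = 0.0240
R3 (z=56.0): some=0.64, medium=0.24; AND[a·b] → w = 0.1536
Weighted average = (0.0648·59.0 + 0.0240·19.0 + 0.1536·56.0) / (0.0648 + 0.0240 + 0.1536)
  = 12.8818 / 0.2424 = 53.143

53.143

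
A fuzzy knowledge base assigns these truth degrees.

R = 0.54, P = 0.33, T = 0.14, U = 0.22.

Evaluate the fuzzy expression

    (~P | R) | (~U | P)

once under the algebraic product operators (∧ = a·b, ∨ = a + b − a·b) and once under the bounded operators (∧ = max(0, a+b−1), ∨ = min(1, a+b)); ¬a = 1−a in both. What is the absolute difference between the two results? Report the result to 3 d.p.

0.022

Under algebraic product:
  ~P = 1 − 0.3300 = 0.6700
  ~P | R = a + b − a·b on (0.6700, 0.5400) = 0.8482
  ~U = 1 − 0.2200 = 0.7800
  ~U | P = a + b − a·b on (0.7800, 0.3300) = 0.8526
  (~P | R) | (~U | P) = a + b − a·b on (0.8482, 0.8526) = 0.9776
  → value = 0.9776
Under bounded:
  ~P = 1 − 0.33 = 0.67
  ~P | R = min(1, a+b) on (0.67, 0.54) = 1.00
  ~U = 1 − 0.22 = 0.78
  ~U | P = min(1, a+b) on (0.78, 0.33) = 1.00
  (~P | R) | (~U | P) = min(1, a+b) on (1.00, 1.00) = 1.00
  → value = 1.0000
|0.9776 − 1.0000| = 0.022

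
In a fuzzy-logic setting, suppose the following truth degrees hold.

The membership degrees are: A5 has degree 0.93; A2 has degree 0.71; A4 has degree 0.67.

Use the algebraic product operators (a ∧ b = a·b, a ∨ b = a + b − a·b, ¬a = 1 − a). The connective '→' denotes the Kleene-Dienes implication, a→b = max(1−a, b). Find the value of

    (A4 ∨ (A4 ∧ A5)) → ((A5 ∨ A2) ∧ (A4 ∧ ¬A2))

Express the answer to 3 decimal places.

A4 ∧ A5 = a·b on (0.6700, 0.9300) = 0.6231
A4 ∨ (A4 ∧ A5) = a + b − a·b on (0.6700, 0.6231) = 0.8756
A5 ∨ A2 = a + b − a·b on (0.9300, 0.7100) = 0.9797
¬A2 = 1 − 0.7100 = 0.2900
A4 ∧ ¬A2 = a·b on (0.6700, 0.2900) = 0.1943
(A5 ∨ A2) ∧ (A4 ∧ ¬A2) = a·b on (0.9797, 0.1943) = 0.1904
(A4 ∨ (A4 ∧ A5)) → ((A5 ∨ A2) ∧ (A4 ∧ ¬A2))  [Kleene-Dienes: max(1−a, b)] with a=0.8756, b=0.1904 → 0.1904

0.190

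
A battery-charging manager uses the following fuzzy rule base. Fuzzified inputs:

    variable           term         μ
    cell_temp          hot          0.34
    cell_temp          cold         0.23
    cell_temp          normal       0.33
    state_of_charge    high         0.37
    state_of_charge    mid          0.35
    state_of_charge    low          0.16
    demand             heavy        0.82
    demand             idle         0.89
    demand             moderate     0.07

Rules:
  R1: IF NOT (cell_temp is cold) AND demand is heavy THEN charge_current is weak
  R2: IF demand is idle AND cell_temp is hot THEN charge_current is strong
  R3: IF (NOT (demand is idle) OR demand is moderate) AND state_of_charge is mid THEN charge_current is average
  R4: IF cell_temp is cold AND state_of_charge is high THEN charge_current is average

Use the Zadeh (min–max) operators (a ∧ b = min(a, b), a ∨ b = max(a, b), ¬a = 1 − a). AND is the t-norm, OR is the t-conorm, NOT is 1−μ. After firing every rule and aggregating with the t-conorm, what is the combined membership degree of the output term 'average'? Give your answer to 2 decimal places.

R1: ¬cold=1−0.23=0.77, heavy=0.82; AND[min(a, b)] → w = 0.77
R2: idle=0.89, hot=0.34; AND[min(a, b)] → w = 0.34
R3: (¬idle=1−0.89=0.11 OR moderate=0.07) = 0.11; AND[min(a, b)] with mid=0.35 → w = 0.11
R4: cold=0.23, high=0.37; AND[min(a, b)] → w = 0.23
Rules with consequent 'average': {R3, R4} → strengths 0.11, 0.23
Aggregate via t-conorm [max(a, b)]: 0.23

0.23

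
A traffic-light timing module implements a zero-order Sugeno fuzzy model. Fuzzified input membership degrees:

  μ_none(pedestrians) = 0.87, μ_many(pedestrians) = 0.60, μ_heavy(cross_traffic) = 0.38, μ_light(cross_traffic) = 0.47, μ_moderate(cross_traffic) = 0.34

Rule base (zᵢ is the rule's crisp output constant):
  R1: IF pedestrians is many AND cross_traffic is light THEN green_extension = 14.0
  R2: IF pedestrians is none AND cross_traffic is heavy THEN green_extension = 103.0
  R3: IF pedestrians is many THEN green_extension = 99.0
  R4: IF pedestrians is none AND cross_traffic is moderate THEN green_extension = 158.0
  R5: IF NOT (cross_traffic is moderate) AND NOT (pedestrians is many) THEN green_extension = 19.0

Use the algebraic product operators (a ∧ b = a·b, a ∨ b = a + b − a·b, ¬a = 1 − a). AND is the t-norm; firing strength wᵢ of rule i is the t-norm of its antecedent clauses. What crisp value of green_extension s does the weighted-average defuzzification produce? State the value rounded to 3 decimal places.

R1 (z=14.0): many=0.60, light=0.47; AND[a·b] → w = 0.2820
R2 (z=103.0): none=0.87, heavy=0.38; AND[a·b] → w = 0.3306
R3 (z=99.0): many=0.60 → w = 0.6000
R4 (z=158.0): none=0.87, moderate=0.34; AND[a·b] → w = 0.2958
R5 (z=19.0): ¬moderate=1−0.34=0.66, ¬many=1−0.60=0.40; AND[a·b] → w = 0.2640
Weighted average = (0.2820·14.0 + 0.3306·103.0 + 0.6000·99.0 + 0.2958·158.0 + 0.2640·19.0) / (0.2820 + 0.3306 + 0.6000 + 0.2958 + 0.2640)
  = 149.1522 / 1.7724 = 84.153

84.153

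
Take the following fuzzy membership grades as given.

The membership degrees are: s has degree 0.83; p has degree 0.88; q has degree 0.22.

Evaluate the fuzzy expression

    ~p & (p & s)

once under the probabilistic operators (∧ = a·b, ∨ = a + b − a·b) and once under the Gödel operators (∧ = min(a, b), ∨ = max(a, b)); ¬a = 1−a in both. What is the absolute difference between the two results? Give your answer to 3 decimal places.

Under probabilistic:
  ~p = 1 − 0.8800 = 0.1200
  p & s = a·b on (0.8800, 0.8300) = 0.7304
  ~p & (p & s) = a·b on (0.1200, 0.7304) = 0.0876
  → value = 0.0876
Under Gödel:
  ~p = 1 − 0.88 = 0.12
  p & s = min(a, b) on (0.88, 0.83) = 0.83
  ~p & (p & s) = min(a, b) on (0.12, 0.83) = 0.12
  → value = 0.1200
|0.0876 − 0.1200| = 0.032

0.032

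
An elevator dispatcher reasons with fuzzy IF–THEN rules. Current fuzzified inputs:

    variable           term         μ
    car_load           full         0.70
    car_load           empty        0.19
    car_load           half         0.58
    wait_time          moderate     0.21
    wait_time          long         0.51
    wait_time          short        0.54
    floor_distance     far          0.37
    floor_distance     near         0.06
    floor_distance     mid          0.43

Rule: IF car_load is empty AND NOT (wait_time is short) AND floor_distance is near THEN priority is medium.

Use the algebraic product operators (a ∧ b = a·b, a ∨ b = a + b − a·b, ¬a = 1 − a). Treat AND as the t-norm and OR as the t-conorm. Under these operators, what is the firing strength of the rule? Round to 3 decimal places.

firing strength: empty=0.19, ¬short=1−0.54=0.46, near=0.06; AND[a·b] → w = 0.0052

0.005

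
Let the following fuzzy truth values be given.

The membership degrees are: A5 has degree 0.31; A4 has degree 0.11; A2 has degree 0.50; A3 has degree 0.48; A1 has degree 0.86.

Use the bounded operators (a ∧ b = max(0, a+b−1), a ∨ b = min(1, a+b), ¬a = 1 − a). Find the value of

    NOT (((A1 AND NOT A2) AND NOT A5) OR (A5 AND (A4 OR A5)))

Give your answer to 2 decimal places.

NOT A2 = 1 − 0.50 = 0.50
A1 AND NOT A2 = max(0, a+b−1) on (0.86, 0.50) = 0.36
NOT A5 = 1 − 0.31 = 0.69
(A1 AND NOT A2) AND NOT A5 = max(0, a+b−1) on (0.36, 0.69) = 0.05
A4 OR A5 = min(1, a+b) on (0.11, 0.31) = 0.42
A5 AND (A4 OR A5) = max(0, a+b−1) on (0.31, 0.42) = 0.00
((A1 AND NOT A2) AND NOT A5) OR (A5 AND (A4 OR A5)) = min(1, a+b) on (0.05, 0.00) = 0.05
NOT (((A1 AND NOT A2) AND NOT A5) OR (A5 AND (A4 OR A5))) = 1 − 0.05 = 0.95

0.95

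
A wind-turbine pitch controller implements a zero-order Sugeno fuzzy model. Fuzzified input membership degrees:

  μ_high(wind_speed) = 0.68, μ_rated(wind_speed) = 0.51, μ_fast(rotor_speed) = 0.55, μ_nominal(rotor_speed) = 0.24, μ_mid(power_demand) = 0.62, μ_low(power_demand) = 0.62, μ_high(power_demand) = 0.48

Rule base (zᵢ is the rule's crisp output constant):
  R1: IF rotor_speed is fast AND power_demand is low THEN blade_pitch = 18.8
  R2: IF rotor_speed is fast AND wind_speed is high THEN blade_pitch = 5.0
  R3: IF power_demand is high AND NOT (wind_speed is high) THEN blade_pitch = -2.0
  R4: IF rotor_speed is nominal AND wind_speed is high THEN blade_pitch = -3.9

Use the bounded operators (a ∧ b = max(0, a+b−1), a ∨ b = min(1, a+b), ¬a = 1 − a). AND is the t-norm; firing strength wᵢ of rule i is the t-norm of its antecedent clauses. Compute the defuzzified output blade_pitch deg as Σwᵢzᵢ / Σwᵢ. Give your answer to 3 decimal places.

R1 (z=18.8): fast=0.55, low=0.62; AND[max(0, a+b−1)] → w = 0.17
R2 (z=5.0): fast=0.55, high=0.68; AND[max(0, a+b−1)] → w = 0.23
R3 (z=-2.0): high=0.48, ¬high=1−0.68=0.32; AND[max(0, a+b−1)] → w = 0.00
R4 (z=-3.9): nominal=0.24, high=0.68; AND[max(0, a+b−1)] → w = 0.00
Weighted average = (0.17·18.8 + 0.23·5.0 + 0.00·-2.0 + 0.00·-3.9) / (0.17 + 0.23 + 0.00 + 0.00)
  = 4.3460 / 0.4000 = 10.865

10.865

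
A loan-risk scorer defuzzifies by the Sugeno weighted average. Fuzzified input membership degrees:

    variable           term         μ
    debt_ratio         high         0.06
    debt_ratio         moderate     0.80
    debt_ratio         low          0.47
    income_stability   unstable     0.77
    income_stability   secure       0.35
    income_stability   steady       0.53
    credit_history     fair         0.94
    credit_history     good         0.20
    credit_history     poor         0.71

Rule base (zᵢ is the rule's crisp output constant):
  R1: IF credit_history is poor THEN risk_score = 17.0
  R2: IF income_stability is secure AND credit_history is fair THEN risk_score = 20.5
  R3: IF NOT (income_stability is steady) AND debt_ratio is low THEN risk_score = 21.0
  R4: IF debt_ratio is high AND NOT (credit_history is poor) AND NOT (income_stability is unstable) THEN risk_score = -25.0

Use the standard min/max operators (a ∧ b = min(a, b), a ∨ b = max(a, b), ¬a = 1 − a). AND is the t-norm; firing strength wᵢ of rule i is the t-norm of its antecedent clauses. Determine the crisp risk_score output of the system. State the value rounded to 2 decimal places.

R1 (z=17.0): poor=0.71 → w = 0.71
R2 (z=20.5): secure=0.35, fair=0.94; AND[min(a, b)] → w = 0.35
R3 (z=21.0): ¬steady=1−0.53=0.47, low=0.47; AND[min(a, b)] → w = 0.47
R4 (z=-25.0): high=0.06, ¬poor=1−0.71=0.29, ¬unstable=1−0.77=0.23; AND[min(a, b)] → w = 0.06
Weighted average = (0.71·17.0 + 0.35·20.5 + 0.47·21.0 + 0.06·-25.0) / (0.71 + 0.35 + 0.47 + 0.06)
  = 27.6150 / 1.5900 = 17.37

17.37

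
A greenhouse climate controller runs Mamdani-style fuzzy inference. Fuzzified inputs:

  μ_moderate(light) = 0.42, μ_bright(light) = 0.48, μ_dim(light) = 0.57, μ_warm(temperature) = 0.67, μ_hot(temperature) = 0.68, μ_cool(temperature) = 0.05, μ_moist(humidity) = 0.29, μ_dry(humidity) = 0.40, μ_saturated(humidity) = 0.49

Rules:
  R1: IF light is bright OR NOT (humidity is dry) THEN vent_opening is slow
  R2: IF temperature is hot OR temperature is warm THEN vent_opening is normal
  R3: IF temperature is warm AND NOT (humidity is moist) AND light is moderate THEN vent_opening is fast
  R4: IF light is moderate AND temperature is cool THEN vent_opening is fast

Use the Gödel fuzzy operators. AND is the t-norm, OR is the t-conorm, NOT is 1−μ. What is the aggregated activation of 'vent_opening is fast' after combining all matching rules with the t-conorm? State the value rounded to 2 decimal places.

0.42

R1: bright=0.48, ¬dry=1−0.40=0.60; OR[max(a, b)] → w = 0.60
R2: hot=0.68, warm=0.67; OR[max(a, b)] → w = 0.68
R3: warm=0.67, ¬moist=1−0.29=0.71, moderate=0.42; AND[min(a, b)] → w = 0.42
R4: moderate=0.42, cool=0.05; AND[min(a, b)] → w = 0.05
Rules with consequent 'fast': {R3, R4} → strengths 0.42, 0.05
Aggregate via t-conorm [max(a, b)]: 0.42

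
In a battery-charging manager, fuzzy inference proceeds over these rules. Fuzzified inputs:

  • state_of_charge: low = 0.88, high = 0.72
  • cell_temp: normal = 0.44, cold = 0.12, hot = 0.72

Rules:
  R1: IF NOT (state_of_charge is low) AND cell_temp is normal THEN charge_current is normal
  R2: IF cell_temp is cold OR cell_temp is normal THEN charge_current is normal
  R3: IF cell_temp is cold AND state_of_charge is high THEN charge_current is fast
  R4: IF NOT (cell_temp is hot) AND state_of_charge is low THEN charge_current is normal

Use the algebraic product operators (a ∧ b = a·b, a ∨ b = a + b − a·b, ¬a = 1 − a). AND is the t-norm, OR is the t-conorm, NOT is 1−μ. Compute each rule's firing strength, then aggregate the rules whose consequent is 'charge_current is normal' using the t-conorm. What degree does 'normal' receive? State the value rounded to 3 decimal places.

R1: ¬low=1−0.88=0.12, normal=0.44; AND[a·b] → w = 0.0528
R2: cold=0.12, normal=0.44; OR[a + b − a·b] → w = 0.5072
R3: cold=0.12, high=0.72; AND[a·b] → w = 0.0864
R4: ¬hot=1−0.72=0.28, low=0.88; AND[a·b] → w = 0.2464
Rules with consequent 'normal': {R1, R2, R4} → strengths 0.0528, 0.5072, 0.2464
Aggregate via t-conorm [a + b − a·b]: 0.6482

0.648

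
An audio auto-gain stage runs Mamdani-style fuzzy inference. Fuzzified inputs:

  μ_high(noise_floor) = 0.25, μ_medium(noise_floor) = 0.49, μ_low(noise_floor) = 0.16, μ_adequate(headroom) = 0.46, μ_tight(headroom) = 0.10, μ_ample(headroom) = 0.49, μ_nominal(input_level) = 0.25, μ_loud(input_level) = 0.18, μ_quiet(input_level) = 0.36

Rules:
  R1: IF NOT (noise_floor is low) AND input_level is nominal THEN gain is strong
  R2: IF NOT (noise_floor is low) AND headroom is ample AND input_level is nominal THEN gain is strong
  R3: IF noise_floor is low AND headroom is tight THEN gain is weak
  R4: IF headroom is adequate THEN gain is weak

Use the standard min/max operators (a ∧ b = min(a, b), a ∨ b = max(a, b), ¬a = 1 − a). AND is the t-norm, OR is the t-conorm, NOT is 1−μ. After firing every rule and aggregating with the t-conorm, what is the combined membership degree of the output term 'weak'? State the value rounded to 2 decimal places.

0.46

R1: ¬low=1−0.16=0.84, nominal=0.25; AND[min(a, b)] → w = 0.25
R2: ¬low=1−0.16=0.84, ample=0.49, nominal=0.25; AND[min(a, b)] → w = 0.25
R3: low=0.16, tight=0.10; AND[min(a, b)] → w = 0.10
R4: adequate=0.46 → w = 0.46
Rules with consequent 'weak': {R3, R4} → strengths 0.10, 0.46
Aggregate via t-conorm [max(a, b)]: 0.46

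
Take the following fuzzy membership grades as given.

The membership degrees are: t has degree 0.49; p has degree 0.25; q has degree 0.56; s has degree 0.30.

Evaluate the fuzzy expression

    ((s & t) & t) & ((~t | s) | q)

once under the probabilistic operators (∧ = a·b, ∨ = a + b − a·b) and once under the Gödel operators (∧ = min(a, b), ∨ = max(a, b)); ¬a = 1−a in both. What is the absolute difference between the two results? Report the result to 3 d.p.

0.239

Under probabilistic:
  s & t = a·b on (0.3000, 0.4900) = 0.1470
  (s & t) & t = a·b on (0.1470, 0.4900) = 0.0720
  ~t = 1 − 0.4900 = 0.5100
  ~t | s = a + b − a·b on (0.5100, 0.3000) = 0.6570
  (~t | s) | q = a + b − a·b on (0.6570, 0.5600) = 0.8491
  ((s & t) & t) & ((~t | s) | q) = a·b on (0.0720, 0.8491) = 0.0612
  → value = 0.0612
Under Gödel:
  s & t = min(a, b) on (0.30, 0.49) = 0.30
  (s & t) & t = min(a, b) on (0.30, 0.49) = 0.30
  ~t = 1 − 0.49 = 0.51
  ~t | s = max(a, b) on (0.51, 0.30) = 0.51
  (~t | s) | q = max(a, b) on (0.51, 0.56) = 0.56
  ((s & t) & t) & ((~t | s) | q) = min(a, b) on (0.30, 0.56) = 0.30
  → value = 0.3000
|0.0612 − 0.3000| = 0.239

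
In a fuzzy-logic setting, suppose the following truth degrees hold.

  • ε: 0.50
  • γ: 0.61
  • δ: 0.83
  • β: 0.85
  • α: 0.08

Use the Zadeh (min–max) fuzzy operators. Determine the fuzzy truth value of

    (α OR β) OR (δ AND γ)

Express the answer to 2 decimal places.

α OR β = max(a, b) on (0.08, 0.85) = 0.85
δ AND γ = min(a, b) on (0.83, 0.61) = 0.61
(α OR β) OR (δ AND γ) = max(a, b) on (0.85, 0.61) = 0.85

0.85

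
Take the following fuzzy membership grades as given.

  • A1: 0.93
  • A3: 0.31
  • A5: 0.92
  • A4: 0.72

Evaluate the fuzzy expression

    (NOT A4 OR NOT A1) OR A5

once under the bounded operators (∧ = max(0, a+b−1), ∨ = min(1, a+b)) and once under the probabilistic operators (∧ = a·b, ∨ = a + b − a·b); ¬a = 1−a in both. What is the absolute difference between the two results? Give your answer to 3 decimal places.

Under bounded:
  NOT A4 = 1 − 0.72 = 0.28
  NOT A1 = 1 − 0.93 = 0.07
  NOT A4 OR NOT A1 = min(1, a+b) on (0.28, 0.07) = 0.35
  (NOT A4 OR NOT A1) OR A5 = min(1, a+b) on (0.35, 0.92) = 1.00
  → value = 1.0000
Under probabilistic:
  NOT A4 = 1 − 0.7200 = 0.2800
  NOT A1 = 1 − 0.9300 = 0.0700
  NOT A4 OR NOT A1 = a + b − a·b on (0.2800, 0.0700) = 0.3304
  (NOT A4 OR NOT A1) OR A5 = a + b − a·b on (0.3304, 0.9200) = 0.9464
  → value = 0.9464
|1.0000 − 0.9464| = 0.054

0.054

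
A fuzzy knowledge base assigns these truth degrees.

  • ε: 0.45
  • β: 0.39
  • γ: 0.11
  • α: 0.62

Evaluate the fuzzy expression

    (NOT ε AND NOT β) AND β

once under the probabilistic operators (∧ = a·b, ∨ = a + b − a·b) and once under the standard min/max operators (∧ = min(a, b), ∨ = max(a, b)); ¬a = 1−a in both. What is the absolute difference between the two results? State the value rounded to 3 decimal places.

Under probabilistic:
  NOT ε = 1 − 0.4500 = 0.5500
  NOT β = 1 − 0.3900 = 0.6100
  NOT ε AND NOT β = a·b on (0.5500, 0.6100) = 0.3355
  (NOT ε AND NOT β) AND β = a·b on (0.3355, 0.3900) = 0.1308
  → value = 0.1308
Under standard min/max:
  NOT ε = 1 − 0.45 = 0.55
  NOT β = 1 − 0.39 = 0.61
  NOT ε AND NOT β = min(a, b) on (0.55, 0.61) = 0.55
  (NOT ε AND NOT β) AND β = min(a, b) on (0.55, 0.39) = 0.39
  → value = 0.3900
|0.1308 − 0.3900| = 0.259

0.259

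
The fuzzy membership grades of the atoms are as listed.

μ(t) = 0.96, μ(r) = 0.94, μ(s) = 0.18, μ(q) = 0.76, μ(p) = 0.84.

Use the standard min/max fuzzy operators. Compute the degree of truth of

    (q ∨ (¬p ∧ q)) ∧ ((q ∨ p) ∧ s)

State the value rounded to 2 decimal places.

0.18

¬p = 1 − 0.84 = 0.16
¬p ∧ q = min(a, b) on (0.16, 0.76) = 0.16
q ∨ (¬p ∧ q) = max(a, b) on (0.76, 0.16) = 0.76
q ∨ p = max(a, b) on (0.76, 0.84) = 0.84
(q ∨ p) ∧ s = min(a, b) on (0.84, 0.18) = 0.18
(q ∨ (¬p ∧ q)) ∧ ((q ∨ p) ∧ s) = min(a, b) on (0.76, 0.18) = 0.18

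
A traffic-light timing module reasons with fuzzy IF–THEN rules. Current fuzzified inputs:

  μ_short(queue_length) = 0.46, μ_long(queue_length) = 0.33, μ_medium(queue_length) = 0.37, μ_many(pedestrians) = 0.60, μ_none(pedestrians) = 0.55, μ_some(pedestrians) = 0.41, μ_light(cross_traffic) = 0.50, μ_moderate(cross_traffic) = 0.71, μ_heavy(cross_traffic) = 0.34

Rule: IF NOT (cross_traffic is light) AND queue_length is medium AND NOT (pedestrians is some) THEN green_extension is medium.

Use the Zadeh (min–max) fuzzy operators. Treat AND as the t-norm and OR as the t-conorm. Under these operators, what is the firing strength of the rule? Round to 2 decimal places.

0.37

firing strength: ¬light=1−0.50=0.50, medium=0.37, ¬some=1−0.41=0.59; AND[min(a, b)] → w = 0.37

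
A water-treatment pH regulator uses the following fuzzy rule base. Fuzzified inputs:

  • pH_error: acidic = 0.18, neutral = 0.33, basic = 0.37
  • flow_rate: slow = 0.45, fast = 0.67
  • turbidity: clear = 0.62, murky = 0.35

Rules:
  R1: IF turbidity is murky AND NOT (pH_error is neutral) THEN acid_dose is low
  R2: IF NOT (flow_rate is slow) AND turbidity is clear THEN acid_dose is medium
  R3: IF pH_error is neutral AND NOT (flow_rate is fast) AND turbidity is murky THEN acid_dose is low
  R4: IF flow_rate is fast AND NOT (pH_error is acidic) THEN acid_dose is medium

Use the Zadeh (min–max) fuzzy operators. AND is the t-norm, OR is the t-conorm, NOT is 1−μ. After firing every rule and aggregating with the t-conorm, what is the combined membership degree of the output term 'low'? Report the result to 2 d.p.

0.35

R1: murky=0.35, ¬neutral=1−0.33=0.67; AND[min(a, b)] → w = 0.35
R2: ¬slow=1−0.45=0.55, clear=0.62; AND[min(a, b)] → w = 0.55
R3: neutral=0.33, ¬fast=1−0.67=0.33, murky=0.35; AND[min(a, b)] → w = 0.33
R4: fast=0.67, ¬acidic=1−0.18=0.82; AND[min(a, b)] → w = 0.67
Rules with consequent 'low': {R1, R3} → strengths 0.35, 0.33
Aggregate via t-conorm [max(a, b)]: 0.35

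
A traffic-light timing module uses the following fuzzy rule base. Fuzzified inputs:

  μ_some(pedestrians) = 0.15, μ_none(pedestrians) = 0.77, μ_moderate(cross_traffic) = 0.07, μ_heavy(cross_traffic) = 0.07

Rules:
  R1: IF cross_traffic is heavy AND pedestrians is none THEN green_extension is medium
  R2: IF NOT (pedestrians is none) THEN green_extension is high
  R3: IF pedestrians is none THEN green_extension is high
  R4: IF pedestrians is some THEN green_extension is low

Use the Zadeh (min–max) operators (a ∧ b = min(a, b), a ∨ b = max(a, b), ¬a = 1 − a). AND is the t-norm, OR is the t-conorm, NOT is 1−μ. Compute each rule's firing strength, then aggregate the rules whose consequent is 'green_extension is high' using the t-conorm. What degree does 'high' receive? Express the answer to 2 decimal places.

0.77

R1: heavy=0.07, none=0.77; AND[min(a, b)] → w = 0.07
R2: ¬none=1−0.77=0.23 → w = 0.23
R3: none=0.77 → w = 0.77
R4: some=0.15 → w = 0.15
Rules with consequent 'high': {R2, R3} → strengths 0.23, 0.77
Aggregate via t-conorm [max(a, b)]: 0.77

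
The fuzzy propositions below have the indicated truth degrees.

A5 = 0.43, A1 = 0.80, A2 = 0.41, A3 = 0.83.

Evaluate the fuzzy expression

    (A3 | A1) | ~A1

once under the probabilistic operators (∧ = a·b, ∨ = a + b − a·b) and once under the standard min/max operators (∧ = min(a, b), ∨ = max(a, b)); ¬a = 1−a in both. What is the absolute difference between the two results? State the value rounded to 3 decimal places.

Under probabilistic:
  A3 | A1 = a + b − a·b on (0.8300, 0.8000) = 0.9660
  ~A1 = 1 − 0.8000 = 0.2000
  (A3 | A1) | ~A1 = a + b − a·b on (0.9660, 0.2000) = 0.9728
  → value = 0.9728
Under standard min/max:
  A3 | A1 = max(a, b) on (0.83, 0.80) = 0.83
  ~A1 = 1 − 0.80 = 0.20
  (A3 | A1) | ~A1 = max(a, b) on (0.83, 0.20) = 0.83
  → value = 0.8300
|0.9728 − 0.8300| = 0.143

0.143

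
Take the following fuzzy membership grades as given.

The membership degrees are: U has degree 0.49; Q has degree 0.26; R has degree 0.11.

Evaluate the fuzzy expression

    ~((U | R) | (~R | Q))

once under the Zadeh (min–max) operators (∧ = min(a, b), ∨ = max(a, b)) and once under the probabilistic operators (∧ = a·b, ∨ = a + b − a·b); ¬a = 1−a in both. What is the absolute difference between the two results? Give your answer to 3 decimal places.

Under Zadeh (min–max):
  U | R = max(a, b) on (0.49, 0.11) = 0.49
  ~R = 1 − 0.11 = 0.89
  ~R | Q = max(a, b) on (0.89, 0.26) = 0.89
  (U | R) | (~R | Q) = max(a, b) on (0.49, 0.89) = 0.89
  ~((U | R) | (~R | Q)) = 1 − 0.89 = 0.11
  → value = 0.1100
Under probabilistic:
  U | R = a + b − a·b on (0.4900, 0.1100) = 0.5461
  ~R = 1 − 0.1100 = 0.8900
  ~R | Q = a + b − a·b on (0.8900, 0.2600) = 0.9186
  (U | R) | (~R | Q) = a + b − a·b on (0.5461, 0.9186) = 0.9631
  ~((U | R) | (~R | Q)) = 1 − 0.9631 = 0.0369
  → value = 0.0369
|0.1100 − 0.0369| = 0.073

0.073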